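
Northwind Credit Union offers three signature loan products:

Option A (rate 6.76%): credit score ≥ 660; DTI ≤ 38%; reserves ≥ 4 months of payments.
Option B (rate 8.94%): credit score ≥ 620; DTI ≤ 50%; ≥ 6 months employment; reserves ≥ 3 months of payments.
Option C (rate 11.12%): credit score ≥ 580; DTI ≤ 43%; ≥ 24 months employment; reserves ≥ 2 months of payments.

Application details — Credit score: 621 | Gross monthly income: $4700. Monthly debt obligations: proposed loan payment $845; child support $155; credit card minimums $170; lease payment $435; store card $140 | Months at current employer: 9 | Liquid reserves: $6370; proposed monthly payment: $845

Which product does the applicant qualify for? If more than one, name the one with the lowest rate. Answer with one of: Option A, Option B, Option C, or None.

Total debts = (845 + 155 + 170 + 435 + 140) = 1,745; DTI = 1,745/4,700 = 37.1%.
Reserves = 6,370/845 = 7.5 months.
Option A: score 621 < 660; DTI 37.1% ≤ 38%; reserves 7.5 ≥ 4 mo → does not qualify.
Option B: score 621 ≥ 620; DTI 37.1% ≤ 50%; employment 9 ≥ 6 mo; reserves 7.5 ≥ 3 mo → qualifies.
Option C: score 621 ≥ 580; DTI 37.1% ≤ 43%; employment 9 < 24 mo; reserves 7.5 ≥ 2 mo → does not qualify.

Option B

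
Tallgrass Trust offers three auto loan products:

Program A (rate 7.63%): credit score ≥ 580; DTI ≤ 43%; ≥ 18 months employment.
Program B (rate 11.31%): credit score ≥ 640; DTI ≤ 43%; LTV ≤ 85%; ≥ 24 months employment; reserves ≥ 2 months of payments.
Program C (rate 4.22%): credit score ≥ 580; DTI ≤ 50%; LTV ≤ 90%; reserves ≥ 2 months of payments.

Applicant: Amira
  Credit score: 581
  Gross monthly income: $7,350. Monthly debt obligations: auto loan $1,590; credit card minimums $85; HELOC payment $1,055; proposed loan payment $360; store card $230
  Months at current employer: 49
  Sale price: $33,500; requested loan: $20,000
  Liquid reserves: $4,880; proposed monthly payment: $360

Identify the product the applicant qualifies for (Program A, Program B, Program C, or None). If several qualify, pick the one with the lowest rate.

Total debts = (1,590 + 85 + 1,055 + 360 + 230) = 3,320; DTI = 3,320/7,350 = 45.2%.
LTV = 20,000/33,500 = 59.7%.
Reserves = 4,880/360 = 13.6 months.
Program A: score 581 ≥ 580; DTI 45.2% > 43%; employment 49 ≥ 18 mo → does not qualify.
Program B: score 581 < 640; DTI 45.2% > 43%; LTV 59.7% ≤ 85%; employment 49 ≥ 24 mo; reserves 13.6 ≥ 2 mo → does not qualify.
Program C: score 581 ≥ 580; DTI 45.2% ≤ 50%; LTV 59.7% ≤ 90%; reserves 13.6 ≥ 2 mo → qualifies.

Program C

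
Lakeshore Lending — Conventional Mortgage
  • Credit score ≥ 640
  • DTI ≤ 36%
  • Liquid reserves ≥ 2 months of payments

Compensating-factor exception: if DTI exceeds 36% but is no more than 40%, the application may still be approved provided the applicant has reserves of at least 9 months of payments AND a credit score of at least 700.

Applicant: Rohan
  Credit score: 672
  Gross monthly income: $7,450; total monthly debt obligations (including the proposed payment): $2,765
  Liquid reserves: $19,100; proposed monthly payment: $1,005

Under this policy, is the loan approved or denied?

Denied

Credit score 672 ≥ 640 (meets base)
DTI: 2,765 ÷ 7,450 = 37.1%, over the 36% base limit.
Reserves = 19,100/1,005 = 19.0 months ≥ 2
DTI 37.1% is within the 36%–40% exception band; checking compensating factors.
Reserves 19.0 ≥ 9 months; credit score 672 < 700.
Compensating-factor requirement not fully met.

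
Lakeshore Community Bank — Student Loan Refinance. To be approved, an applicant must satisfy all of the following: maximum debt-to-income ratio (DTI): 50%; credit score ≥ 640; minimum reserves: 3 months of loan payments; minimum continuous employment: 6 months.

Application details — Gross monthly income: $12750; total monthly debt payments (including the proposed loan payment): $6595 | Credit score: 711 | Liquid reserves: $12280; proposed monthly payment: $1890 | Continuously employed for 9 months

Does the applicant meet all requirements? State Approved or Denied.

Debt-to-income = 6,595/12,750 = 51.7% — over 50% limit
Credit score 711 ≥ 640 (meets)
Reserves: 12,280 ÷ 1,890 = 6.5 months (meets 3-month minimum)
Employment 9 ≥ 6 months
Fails on DTI.

Denied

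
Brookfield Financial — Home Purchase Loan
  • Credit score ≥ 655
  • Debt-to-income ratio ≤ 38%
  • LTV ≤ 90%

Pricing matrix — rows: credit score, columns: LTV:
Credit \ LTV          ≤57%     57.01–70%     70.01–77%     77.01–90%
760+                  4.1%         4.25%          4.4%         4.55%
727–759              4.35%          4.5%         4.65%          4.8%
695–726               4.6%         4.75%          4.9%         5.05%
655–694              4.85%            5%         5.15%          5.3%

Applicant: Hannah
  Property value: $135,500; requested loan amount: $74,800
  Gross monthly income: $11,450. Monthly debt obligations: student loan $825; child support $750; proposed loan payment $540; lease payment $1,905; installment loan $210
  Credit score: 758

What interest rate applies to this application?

4.35%

Credit score 758 ≥ 655; Total monthly debts = (825 + 750 + 540 + 1,905 + 210) = 4,230. DTI: 4,230 ÷ 11,450 = 36.9%, within the 38% cap
LTV = 74,800/135,500 = 55.2% ≤ 90%
Score 758 is in the 727–759 band; LTV 55.2% is in the ≤57% band → 4.35%.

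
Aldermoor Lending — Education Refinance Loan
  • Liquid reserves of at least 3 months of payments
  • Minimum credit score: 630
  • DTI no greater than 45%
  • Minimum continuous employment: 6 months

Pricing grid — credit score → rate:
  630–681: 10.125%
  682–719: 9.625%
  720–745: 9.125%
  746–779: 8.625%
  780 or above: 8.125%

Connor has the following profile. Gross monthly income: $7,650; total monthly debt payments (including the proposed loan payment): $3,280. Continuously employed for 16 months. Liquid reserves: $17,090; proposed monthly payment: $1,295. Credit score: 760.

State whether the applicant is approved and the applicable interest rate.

Approved at 8.625%

Credit score 760 ≥ 630 (meets minimum)
DTI = 3,280/7,650 = 42.9% ≤ 45%
Employment 16 ≥ 6 months
Liquid reserves cover 17,090/1,295 = 13.2 months — ≥ 3 required
All requirements met. Score 760 falls in the 746–779 tier → 8.625%.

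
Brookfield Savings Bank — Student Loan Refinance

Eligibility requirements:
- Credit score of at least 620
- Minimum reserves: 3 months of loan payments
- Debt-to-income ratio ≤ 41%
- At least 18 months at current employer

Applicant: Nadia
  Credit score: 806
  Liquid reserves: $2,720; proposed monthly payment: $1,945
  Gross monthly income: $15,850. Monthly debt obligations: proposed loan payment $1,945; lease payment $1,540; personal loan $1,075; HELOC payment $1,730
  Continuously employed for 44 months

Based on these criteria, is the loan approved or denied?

Denied

Credit score 806 ≥ 620 (meets)
Reserves = 2,720/1,945 = 1.4 months < 3
Total monthly debts = (1,945 + 1,540 + 1,075 + 1,730) = 6,290. Debt-to-income = 6,290/15,850 = 39.7% — meets 41% limit
Employment 44 ≥ 18 months
Fails on reserves.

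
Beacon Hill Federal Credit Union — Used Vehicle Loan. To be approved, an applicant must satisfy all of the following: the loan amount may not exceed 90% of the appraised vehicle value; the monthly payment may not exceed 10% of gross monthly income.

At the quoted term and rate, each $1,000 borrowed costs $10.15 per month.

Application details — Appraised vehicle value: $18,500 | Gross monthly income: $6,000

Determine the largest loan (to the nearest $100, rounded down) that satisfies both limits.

Payment cap: 10% × $6,000 = $600/month.
At $10.15 per $1,000, that supports 600/10.15 × 1,000 ≈ $59,113 → $59,100.
LTV cap: 90% × $18,500 = $16,650 → $16,600.
Binding constraint: loan-to-value.

$16,600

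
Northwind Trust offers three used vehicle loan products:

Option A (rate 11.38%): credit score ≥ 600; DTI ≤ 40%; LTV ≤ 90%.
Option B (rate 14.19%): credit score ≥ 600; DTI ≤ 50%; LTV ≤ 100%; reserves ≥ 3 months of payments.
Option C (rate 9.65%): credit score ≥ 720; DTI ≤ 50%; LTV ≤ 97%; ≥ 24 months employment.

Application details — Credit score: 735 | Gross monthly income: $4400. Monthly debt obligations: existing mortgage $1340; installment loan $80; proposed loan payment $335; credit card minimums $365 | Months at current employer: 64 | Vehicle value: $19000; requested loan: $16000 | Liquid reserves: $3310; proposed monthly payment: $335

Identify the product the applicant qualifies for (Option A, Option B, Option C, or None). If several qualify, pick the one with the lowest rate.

Option C

Total debts = (1,340 + 80 + 335 + 365) = 2,120; DTI = 2,120/4,400 = 48.2%.
LTV = 16,000/19,000 = 84.2%.
Reserves = 3,310/335 = 9.9 months.
Option A: score 735 ≥ 600; DTI 48.2% > 40%; LTV 84.2% ≤ 90% → does not qualify.
Option B: score 735 ≥ 600; DTI 48.2% ≤ 50%; LTV 84.2% ≤ 100%; reserves 9.9 ≥ 3 mo → qualifies.
Option C: score 735 ≥ 720; DTI 48.2% ≤ 50%; LTV 84.2% ≤ 97%; employment 64 ≥ 24 mo → qualifies.
Qualifying: Option B, Option C. Lowest rate is 9.65% → Option C.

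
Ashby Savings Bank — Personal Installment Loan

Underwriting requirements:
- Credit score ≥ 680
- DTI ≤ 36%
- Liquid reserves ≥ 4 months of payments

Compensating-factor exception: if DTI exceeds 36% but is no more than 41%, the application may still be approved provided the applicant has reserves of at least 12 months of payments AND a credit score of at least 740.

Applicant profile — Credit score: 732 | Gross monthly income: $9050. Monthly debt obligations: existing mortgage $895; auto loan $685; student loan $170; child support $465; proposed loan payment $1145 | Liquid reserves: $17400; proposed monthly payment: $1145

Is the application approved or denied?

Denied

Credit score 732 ≥ 680 (meets base)
Total debts = (895 + 685 + 170 + 465 + 1,145) = 3,360. DTI = 3,360/9,050 = 37.1% > 36% — standard DTI limit exceeded.
Reserves: 17,400 ÷ 1,145 = 15.2 months (meets 4-month minimum)
37.1% falls in the override range (36%–41%), so the compensating-factor test applies.
Override check — reserves: 15.2 mo (ok); score: 732 (below 740).
Compensating-factor requirement not fully met.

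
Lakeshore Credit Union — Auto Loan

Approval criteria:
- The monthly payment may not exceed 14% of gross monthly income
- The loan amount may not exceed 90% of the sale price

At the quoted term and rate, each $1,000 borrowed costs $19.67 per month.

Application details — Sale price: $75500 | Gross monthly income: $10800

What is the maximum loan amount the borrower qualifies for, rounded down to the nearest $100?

Payment cap: 14% × $10,800 = $1,512/month.
At $19.67 per $1,000, that supports 1,512/19.67 × 1,000 ≈ $76,868 → $76,800.
LTV cap: 90% × $75,500 = $67,950 → $67,900.
Binding constraint: loan-to-value.

$67,900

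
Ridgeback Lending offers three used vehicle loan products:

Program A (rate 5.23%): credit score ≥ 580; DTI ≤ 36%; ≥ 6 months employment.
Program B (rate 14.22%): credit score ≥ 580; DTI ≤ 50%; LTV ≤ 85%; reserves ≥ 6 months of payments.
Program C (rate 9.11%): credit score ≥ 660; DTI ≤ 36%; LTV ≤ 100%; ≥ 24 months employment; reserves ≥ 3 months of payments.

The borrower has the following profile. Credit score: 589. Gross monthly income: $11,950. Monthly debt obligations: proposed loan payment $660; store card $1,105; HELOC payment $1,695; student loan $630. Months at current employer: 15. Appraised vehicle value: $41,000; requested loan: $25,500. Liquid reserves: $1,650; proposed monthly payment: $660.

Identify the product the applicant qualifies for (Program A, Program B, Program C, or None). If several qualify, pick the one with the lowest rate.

Program A

Total debts = (660 + 1,105 + 1,695 + 630) = 4,090; DTI = 4,090/11,950 = 34.2%.
LTV = 25,500/41,000 = 62.2%.
Reserves = 1,650/660 = 2.5 months.
Program A: score 589 ≥ 580; DTI 34.2% ≤ 36%; employment 15 ≥ 6 mo → qualifies.
Program B: score 589 ≥ 580; DTI 34.2% ≤ 50%; LTV 62.2% ≤ 85%; reserves 2.5 < 6 mo → does not qualify.
Program C: score 589 < 660; DTI 34.2% ≤ 36%; LTV 62.2% ≤ 100%; employment 15 < 24 mo; reserves 2.5 < 3 mo → does not qualify.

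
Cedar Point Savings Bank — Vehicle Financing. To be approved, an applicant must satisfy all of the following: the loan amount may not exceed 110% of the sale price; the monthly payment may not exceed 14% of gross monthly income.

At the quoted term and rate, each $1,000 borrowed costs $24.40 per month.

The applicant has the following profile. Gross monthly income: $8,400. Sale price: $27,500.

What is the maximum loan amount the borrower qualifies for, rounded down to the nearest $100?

$30,200

Payment cap: 14% × $8,400 = $1,176/month.
At $24.40 per $1,000, that supports 1,176/24.40 × 1,000 ≈ $48,196 → $48,100.
LTV cap: 110% × $27,500 = $30,250 → $30,200.
Binding constraint: loan-to-value.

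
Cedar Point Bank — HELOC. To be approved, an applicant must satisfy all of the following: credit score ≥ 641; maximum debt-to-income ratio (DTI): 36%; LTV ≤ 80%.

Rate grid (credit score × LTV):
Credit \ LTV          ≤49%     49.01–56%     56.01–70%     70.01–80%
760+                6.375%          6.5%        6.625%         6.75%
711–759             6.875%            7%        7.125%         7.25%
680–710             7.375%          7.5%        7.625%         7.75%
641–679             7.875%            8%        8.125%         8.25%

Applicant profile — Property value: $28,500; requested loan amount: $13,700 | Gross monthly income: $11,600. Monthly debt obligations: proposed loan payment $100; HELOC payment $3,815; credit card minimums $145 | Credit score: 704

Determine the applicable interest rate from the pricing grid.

7.375%

Credit score 704 ≥ 641; Total monthly debts = (100 + 3,815 + 145) = 4,060. DTI = 4,060/11,600 = 35% ≤ 36%
LTV: 13,700 ÷ 28,500 = 48.1%, within 80% cap
Row: 704 falls in 680–710. Column: 48.1% falls in ≤49%. Rate = 7.375%.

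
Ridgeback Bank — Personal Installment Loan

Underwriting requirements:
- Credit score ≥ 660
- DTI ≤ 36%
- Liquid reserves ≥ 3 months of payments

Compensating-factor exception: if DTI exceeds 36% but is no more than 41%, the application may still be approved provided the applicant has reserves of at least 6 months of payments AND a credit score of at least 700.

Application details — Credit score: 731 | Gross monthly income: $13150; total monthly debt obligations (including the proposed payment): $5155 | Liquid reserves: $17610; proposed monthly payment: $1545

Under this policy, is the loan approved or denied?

Credit score 731 ≥ 660 (meets base)
DTI: 5,155 ÷ 13,150 = 39.2%, over the 36% base limit.
Reserves: 17,610 ÷ 1,545 = 11.4 months (meets 3-month minimum)
DTI 39.2% is within the 36%–41% exception band; checking compensating factors.
Reserves 11.4 ≥ 6 months; credit score 731 ≥ 700.
Both override conditions satisfied; DTI exception granted.

Approved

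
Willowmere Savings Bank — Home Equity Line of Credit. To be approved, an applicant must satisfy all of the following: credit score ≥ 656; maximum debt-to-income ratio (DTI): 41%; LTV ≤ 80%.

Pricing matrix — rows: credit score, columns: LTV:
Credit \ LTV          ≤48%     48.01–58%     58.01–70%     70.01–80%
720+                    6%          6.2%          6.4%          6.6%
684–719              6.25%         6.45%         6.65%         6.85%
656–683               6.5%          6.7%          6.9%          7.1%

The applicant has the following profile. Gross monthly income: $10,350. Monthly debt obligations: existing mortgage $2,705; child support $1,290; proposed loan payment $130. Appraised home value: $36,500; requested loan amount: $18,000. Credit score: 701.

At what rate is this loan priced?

6.45%

Credit score 701 ≥ 656; Total monthly debts = (2,705 + 1,290 + 130) = 4,125. Debt-to-income = 4,125/10,350 = 39.9% — meets 41% limit
LTV: 18,000 ÷ 36,500 = 49.3%, within 80% cap
Score 701 is in the 684–719 band; LTV 49.3% is in the 48.01–58% band → 6.45%.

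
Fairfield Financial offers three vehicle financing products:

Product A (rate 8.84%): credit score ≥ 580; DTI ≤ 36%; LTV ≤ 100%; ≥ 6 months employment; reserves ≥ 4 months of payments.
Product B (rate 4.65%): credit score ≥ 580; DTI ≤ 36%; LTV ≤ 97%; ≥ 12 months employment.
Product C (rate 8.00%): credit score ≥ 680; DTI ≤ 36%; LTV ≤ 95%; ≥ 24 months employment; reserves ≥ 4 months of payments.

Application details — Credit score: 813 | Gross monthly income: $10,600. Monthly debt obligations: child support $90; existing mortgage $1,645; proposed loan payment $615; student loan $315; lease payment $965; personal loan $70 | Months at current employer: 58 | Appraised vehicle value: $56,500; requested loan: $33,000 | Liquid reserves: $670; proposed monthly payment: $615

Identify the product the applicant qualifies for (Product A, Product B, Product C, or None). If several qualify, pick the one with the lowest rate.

Product B

Total debts = (90 + 1,645 + 615 + 315 + 965 + 70) = 3,700; DTI = 3,700/10,600 = 34.9%.
LTV = 33,000/56,500 = 58.4%.
Reserves = 670/615 = 1.1 months.
Product A: score 813 ≥ 580; DTI 34.9% ≤ 36%; LTV 58.4% ≤ 100%; employment 58 ≥ 6 mo; reserves 1.1 < 4 mo → does not qualify.
Product B: score 813 ≥ 580; DTI 34.9% ≤ 36%; LTV 58.4% ≤ 97%; employment 58 ≥ 12 mo → qualifies.
Product C: score 813 ≥ 680; DTI 34.9% ≤ 36%; LTV 58.4% ≤ 95%; employment 58 ≥ 24 mo; reserves 1.1 < 4 mo → does not qualify.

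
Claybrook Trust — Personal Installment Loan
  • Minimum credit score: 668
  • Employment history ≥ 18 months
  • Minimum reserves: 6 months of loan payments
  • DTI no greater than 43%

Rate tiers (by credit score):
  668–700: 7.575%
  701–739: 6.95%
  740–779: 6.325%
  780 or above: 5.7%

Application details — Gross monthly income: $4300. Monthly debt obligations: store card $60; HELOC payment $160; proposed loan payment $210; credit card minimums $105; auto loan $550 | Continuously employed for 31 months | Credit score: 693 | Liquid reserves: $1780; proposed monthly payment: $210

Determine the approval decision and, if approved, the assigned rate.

Approved at 7.575%

Credit score 693 ≥ 668 (meets minimum)
Total monthly debts = (60 + 160 + 210 + 105 + 550) = 1,085. Debt-to-income = 1,085/4,300 = 25.2% — meets 43% limit
Reserves = 1,780/210 = 8.5 months ≥ 6
Employment 31 ≥ 18 months
All requirements met. Score 693 falls in the 668–700 tier → 7.575%.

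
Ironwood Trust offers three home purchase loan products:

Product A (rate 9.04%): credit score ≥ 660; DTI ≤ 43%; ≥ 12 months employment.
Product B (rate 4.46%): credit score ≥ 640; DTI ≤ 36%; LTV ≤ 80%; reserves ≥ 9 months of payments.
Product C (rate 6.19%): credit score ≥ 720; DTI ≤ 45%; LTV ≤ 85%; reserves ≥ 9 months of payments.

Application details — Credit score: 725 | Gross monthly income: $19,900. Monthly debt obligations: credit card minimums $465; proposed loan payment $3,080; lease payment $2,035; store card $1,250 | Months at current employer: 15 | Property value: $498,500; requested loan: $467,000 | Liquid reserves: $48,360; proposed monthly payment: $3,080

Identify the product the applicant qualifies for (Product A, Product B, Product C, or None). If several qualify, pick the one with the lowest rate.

Total debts = (465 + 3,080 + 2,035 + 1,250) = 6,830; DTI = 6,830/19,900 = 34.3%.
LTV = 467,000/498,500 = 93.7%.
Reserves = 48,360/3,080 = 15.7 months.
Product A: score 725 ≥ 660; DTI 34.3% ≤ 43%; employment 15 ≥ 12 mo → qualifies.
Product B: score 725 ≥ 640; DTI 34.3% ≤ 36%; LTV 93.7% > 80%; reserves 15.7 ≥ 9 mo → does not qualify.
Product C: score 725 ≥ 720; DTI 34.3% ≤ 45%; LTV 93.7% > 85%; reserves 15.7 ≥ 9 mo → does not qualify.

Product A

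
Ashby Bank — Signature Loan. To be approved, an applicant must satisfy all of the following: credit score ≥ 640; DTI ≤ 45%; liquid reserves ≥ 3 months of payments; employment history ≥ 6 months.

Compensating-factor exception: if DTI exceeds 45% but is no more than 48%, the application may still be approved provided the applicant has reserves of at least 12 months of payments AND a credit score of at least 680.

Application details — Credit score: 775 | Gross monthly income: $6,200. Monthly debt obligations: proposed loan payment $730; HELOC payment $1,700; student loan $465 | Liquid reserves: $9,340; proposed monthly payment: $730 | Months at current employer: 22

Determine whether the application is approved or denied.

Approved

Credit score 775 ≥ 640 (meets base)
Total debts = (730 + 1,700 + 465) = 2,895. DTI: 2,895 ÷ 6,200 = 46.7%, over the 45% base limit.
Liquid reserves cover 9,340/730 = 12.8 months — ≥ 3 required
Employment 22 ≥ 6 months
DTI 46.7% is within the 45%–48% exception band; checking compensating factors.
Override check — reserves: 12.8 mo (ok); score: 775 (ok).
Both compensating conditions met → exception applies.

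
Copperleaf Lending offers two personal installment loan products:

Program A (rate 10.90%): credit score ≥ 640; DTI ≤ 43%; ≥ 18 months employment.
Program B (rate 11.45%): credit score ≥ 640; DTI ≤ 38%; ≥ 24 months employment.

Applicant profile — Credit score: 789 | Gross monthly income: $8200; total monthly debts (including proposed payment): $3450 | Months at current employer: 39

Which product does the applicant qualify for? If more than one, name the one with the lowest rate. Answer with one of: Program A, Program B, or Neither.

Program A

DTI = 3,450/8,200 = 42.1%.
Program A: score 789 ≥ 640; DTI 42.1% ≤ 43%; employment 39 ≥ 18 mo → qualifies.
Program B: score 789 ≥ 640; DTI 42.1% > 38%; employment 39 ≥ 24 mo → does not qualify.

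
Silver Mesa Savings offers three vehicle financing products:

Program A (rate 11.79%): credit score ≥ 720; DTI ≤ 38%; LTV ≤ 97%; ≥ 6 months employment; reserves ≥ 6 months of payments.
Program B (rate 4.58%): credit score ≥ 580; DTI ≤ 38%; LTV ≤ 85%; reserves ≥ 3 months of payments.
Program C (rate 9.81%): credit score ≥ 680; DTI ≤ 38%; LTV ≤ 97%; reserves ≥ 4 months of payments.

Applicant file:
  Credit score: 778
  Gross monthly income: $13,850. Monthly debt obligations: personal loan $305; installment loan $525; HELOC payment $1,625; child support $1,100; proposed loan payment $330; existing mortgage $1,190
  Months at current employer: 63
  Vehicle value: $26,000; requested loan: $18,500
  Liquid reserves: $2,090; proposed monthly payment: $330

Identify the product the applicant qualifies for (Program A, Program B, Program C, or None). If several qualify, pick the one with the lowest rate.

Program B

Total debts = (305 + 525 + 1,625 + 1,100 + 330 + 1,190) = 5,075; DTI = 5,075/13,850 = 36.6%.
LTV = 18,500/26,000 = 71.2%.
Reserves = 2,090/330 = 6.3 months.
Program A: score 778 ≥ 720; DTI 36.6% ≤ 38%; LTV 71.2% ≤ 97%; employment 63 ≥ 6 mo; reserves 6.3 ≥ 6 mo → qualifies.
Program B: score 778 ≥ 580; DTI 36.6% ≤ 38%; LTV 71.2% ≤ 85%; reserves 6.3 ≥ 3 mo → qualifies.
Program C: score 778 ≥ 680; DTI 36.6% ≤ 38%; LTV 71.2% ≤ 97%; reserves 6.3 ≥ 4 mo → qualifies.
Qualifying: Program A, Program B, Program C. Lowest rate is 4.58% → Program B.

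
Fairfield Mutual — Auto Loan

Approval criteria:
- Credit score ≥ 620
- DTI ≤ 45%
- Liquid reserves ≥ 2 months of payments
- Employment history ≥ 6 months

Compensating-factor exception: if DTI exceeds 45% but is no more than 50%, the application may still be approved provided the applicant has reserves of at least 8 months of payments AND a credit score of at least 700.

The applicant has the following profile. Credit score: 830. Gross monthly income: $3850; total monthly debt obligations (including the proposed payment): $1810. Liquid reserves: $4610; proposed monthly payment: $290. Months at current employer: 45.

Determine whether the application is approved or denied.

Approved

Credit score 830 ≥ 620 (meets base)
DTI = 1,810/3,850 = 47% > 45% — standard DTI limit exceeded.
Reserves: 4,610 ÷ 290 = 15.9 months (meets 2-month minimum)
Employment 45 ≥ 6 months
DTI 47% is within the 45%–50% exception band; checking compensating factors.
Override check — reserves: 15.9 mo (ok); score: 830 (ok).
Both compensating conditions met → exception applies.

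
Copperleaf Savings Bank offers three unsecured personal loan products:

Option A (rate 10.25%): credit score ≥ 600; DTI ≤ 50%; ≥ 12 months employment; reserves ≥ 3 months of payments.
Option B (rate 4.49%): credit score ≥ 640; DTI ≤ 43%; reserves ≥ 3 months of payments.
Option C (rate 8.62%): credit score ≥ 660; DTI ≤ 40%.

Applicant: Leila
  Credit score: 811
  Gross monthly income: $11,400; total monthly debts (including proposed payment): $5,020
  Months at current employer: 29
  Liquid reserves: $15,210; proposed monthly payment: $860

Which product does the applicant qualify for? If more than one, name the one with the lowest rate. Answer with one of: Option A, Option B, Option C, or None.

Option A

DTI = 5,020/11,400 = 44%.
Reserves = 15,210/860 = 17.7 months.
Option A: score 811 ≥ 600; DTI 44% ≤ 50%; employment 29 ≥ 12 mo; reserves 17.7 ≥ 3 mo → qualifies.
Option B: score 811 ≥ 640; DTI 44% > 43%; reserves 17.7 ≥ 3 mo → does not qualify.
Option C: score 811 ≥ 660; DTI 44% > 40% → does not qualify.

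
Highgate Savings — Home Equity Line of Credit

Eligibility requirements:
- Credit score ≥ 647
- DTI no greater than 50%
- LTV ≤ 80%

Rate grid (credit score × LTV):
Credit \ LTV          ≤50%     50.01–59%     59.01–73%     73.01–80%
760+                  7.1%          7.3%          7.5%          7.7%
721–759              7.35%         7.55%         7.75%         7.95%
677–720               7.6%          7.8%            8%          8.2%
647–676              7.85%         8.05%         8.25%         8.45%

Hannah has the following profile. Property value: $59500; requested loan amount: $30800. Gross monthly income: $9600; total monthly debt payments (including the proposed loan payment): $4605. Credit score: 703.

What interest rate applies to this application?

7.8%

Credit score 703 ≥ 647; DTI = 4,605/9,600 = 48% ≤ 50%
LTV = 30,800/59,500 = 51.8% ≤ 80%
Score 703 is in the 677–720 band; LTV 51.8% is in the 50.01–59% band → 7.8%.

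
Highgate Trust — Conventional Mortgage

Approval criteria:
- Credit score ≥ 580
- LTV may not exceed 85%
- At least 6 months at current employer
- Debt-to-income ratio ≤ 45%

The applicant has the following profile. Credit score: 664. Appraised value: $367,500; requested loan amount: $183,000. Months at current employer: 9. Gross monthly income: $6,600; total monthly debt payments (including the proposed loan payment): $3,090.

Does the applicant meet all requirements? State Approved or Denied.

Credit score 664 ≥ 580 (meets)
Loan-to-value = 183,000/367,500 = 49.8% — pass (85% max)
Employment 9 ≥ 6 months
DTI = 3,090/6,600 = 46.8% > 45%
Fails on DTI.

Denied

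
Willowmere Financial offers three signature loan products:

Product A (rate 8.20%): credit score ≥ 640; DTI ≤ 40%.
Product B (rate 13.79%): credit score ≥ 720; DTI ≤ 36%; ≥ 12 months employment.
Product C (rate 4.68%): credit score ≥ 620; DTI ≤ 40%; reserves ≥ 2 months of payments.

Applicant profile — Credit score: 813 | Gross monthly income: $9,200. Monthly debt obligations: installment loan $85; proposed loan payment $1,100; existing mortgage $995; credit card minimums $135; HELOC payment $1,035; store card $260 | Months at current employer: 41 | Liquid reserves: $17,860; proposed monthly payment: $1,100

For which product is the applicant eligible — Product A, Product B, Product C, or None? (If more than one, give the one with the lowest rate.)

Product C

Total debts = (85 + 1,100 + 995 + 135 + 1,035 + 260) = 3,610; DTI = 3,610/9,200 = 39.2%.
Reserves = 17,860/1,100 = 16.2 months.
Product A: score 813 ≥ 640; DTI 39.2% ≤ 40% → qualifies.
Product B: score 813 ≥ 720; DTI 39.2% > 36%; employment 41 ≥ 12 mo → does not qualify.
Product C: score 813 ≥ 620; DTI 39.2% ≤ 40%; reserves 16.2 ≥ 2 mo → qualifies.
Qualifying: Product A, Product C. Lowest rate is 4.68% → Product C.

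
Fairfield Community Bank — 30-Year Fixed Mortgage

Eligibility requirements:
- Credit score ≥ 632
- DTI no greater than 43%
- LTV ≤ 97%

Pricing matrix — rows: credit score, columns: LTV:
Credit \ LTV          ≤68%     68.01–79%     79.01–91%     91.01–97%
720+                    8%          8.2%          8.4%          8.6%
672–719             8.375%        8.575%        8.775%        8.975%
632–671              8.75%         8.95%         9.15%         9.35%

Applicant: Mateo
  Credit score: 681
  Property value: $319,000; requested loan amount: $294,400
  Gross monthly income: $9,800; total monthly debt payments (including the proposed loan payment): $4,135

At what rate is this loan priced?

Credit score 681 ≥ 632; DTI = 4,135/9,800 = 42.2% ≤ 43%
Loan-to-value = 294,400/319,000 = 92.3% — pass (97% max)
Row: 681 falls in 672–719. Column: 92.3% falls in 91.01–97%. Rate = 8.975%.

8.975%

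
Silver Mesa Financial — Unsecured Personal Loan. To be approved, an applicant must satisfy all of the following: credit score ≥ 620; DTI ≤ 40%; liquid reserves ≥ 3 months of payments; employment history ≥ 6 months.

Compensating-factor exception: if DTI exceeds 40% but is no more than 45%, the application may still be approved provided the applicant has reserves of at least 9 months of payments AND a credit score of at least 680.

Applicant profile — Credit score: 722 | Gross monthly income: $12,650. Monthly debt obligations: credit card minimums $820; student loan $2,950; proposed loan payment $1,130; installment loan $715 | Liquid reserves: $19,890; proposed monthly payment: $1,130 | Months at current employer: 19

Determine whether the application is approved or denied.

Approved

Credit score 722 ≥ 620 (meets base)
Total debts = (820 + 2,950 + 1,130 + 715) = 5,615. DTI = 5,615/12,650 = 44.4% > 40% — standard DTI limit exceeded.
Reserves: 19,890 ÷ 1,130 = 17.6 months (meets 3-month minimum)
Employment 19 ≥ 6 months
44.4% falls in the override range (40%–45%), so the compensating-factor test applies.
Reserves 17.6 ≥ 9 months; credit score 722 ≥ 680.
Both compensating conditions met → exception applies.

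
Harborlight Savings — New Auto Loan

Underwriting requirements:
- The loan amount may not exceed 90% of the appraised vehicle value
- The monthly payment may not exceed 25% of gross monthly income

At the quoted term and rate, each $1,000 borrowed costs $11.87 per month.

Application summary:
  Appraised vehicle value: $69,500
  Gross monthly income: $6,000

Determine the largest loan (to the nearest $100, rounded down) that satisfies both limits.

Payment cap: 25% × $6,000 = $1,500/month.
At $11.87 per $1,000, that supports 1,500/11.87 × 1,000 ≈ $126,368 → $126,300.
LTV cap: 90% × $69,500 = $62,550 → $62,500.
Binding constraint: loan-to-value.

$62,500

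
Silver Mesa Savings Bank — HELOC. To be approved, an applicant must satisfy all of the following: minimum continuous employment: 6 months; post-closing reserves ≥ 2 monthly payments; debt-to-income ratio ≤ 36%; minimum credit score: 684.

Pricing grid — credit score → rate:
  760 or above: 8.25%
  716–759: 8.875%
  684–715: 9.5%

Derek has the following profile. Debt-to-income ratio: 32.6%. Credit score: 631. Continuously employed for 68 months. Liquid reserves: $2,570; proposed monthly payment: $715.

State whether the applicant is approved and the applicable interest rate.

Denied

Credit score 631 < 684 (below minimum)
DTI 32.6% ≤ 36%
Employment 68 ≥ 6 months
Reserves = 2,570/715 = 3.6 months ≥ 2
Not all requirements met → denied.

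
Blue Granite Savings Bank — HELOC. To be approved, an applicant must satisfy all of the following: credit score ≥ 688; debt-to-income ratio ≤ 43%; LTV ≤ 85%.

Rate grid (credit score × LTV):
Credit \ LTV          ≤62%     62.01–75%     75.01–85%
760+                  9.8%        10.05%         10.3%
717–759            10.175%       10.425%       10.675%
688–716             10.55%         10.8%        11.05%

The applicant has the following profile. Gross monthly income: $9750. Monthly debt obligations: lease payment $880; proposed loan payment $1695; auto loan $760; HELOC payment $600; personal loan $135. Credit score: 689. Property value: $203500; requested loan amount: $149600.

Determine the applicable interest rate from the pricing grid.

10.8%

Credit score 689 ≥ 688; Total monthly debts = (880 + 1,695 + 760 + 600 + 135) = 4,070. DTI = 4,070/9,750 = 41.7% ≤ 43%
LTV: 149,600 ÷ 203,500 = 73.5%, within 85% cap
Row: 689 falls in 688–716. Column: 73.5% falls in 62.01–75%. Rate = 10.8%.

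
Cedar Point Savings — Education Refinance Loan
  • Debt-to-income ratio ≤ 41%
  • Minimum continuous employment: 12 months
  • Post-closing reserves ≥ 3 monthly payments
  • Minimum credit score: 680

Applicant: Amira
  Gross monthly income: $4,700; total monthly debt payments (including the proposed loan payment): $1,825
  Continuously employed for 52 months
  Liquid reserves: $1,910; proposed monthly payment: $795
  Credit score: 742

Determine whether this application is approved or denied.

Denied

DTI = 1,825/4,700 = 38.8% ≤ 41%
Employment 52 ≥ 12 months
Reserves = 1,910/795 = 2.4 months < 3
Credit score 742 ≥ 680 (meets)
Fails on reserves.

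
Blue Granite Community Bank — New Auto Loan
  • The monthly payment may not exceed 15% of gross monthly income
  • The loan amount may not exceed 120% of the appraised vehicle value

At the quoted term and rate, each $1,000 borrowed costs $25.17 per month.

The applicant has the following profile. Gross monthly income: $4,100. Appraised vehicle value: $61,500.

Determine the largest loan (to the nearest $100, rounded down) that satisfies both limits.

$24,400

Payment cap: 15% × $4,100 = $615/month.
At $25.17 per $1,000, that supports 615/25.17 × 1,000 ≈ $24,433 → $24,400.
LTV cap: 120% × $61,500 = $73,800 → $73,800.
Binding constraint: payment-to-income.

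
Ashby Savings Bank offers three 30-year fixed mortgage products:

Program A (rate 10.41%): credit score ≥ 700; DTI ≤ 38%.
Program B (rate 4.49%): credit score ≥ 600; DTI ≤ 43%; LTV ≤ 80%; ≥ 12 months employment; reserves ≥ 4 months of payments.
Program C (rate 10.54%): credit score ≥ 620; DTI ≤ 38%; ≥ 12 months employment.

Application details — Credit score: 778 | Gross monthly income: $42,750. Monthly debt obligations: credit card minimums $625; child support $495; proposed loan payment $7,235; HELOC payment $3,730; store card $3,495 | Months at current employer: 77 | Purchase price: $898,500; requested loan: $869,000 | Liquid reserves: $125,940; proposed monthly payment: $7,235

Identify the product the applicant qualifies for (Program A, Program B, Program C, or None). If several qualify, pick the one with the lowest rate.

Program A

Total debts = (625 + 495 + 7,235 + 3,730 + 3,495) = 15,580; DTI = 15,580/42,750 = 36.4%.
LTV = 869,000/898,500 = 96.7%.
Reserves = 125,940/7,235 = 17.4 months.
Program A: score 778 ≥ 700; DTI 36.4% ≤ 38% → qualifies.
Program B: score 778 ≥ 600; DTI 36.4% ≤ 43%; LTV 96.7% > 80%; employment 77 ≥ 12 mo; reserves 17.4 ≥ 4 mo → does not qualify.
Program C: score 778 ≥ 620; DTI 36.4% ≤ 38%; employment 77 ≥ 12 mo → qualifies.
Qualifying: Program A, Program C. Lowest rate is 10.41% → Program A.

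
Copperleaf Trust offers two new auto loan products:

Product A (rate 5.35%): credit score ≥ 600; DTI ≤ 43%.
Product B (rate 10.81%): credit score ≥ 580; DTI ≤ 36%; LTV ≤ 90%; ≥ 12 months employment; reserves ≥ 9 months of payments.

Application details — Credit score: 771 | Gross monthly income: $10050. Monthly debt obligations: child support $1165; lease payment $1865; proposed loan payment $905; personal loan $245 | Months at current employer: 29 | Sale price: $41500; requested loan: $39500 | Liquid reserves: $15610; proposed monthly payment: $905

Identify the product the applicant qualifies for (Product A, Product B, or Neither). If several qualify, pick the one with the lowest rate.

Total debts = (1,165 + 1,865 + 905 + 245) = 4,180; DTI = 4,180/10,050 = 41.6%.
LTV = 39,500/41,500 = 95.2%.
Reserves = 15,610/905 = 17.2 months.
Product A: score 771 ≥ 600; DTI 41.6% ≤ 43% → qualifies.
Product B: score 771 ≥ 580; DTI 41.6% > 36%; LTV 95.2% > 90%; employment 29 ≥ 12 mo; reserves 17.2 ≥ 9 mo → does not qualify.

Product A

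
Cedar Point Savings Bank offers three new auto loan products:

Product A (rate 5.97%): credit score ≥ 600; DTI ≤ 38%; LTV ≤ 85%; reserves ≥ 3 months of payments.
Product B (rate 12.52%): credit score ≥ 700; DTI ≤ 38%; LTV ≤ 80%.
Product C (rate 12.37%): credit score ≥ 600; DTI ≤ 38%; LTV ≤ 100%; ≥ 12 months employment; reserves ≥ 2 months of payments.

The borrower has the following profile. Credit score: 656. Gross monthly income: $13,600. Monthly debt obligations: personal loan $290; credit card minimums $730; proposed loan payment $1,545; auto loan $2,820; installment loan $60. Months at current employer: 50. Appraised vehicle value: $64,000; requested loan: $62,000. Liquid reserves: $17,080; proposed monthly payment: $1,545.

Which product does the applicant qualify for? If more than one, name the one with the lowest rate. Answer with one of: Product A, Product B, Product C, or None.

Total debts = (290 + 730 + 1,545 + 2,820 + 60) = 5,445; DTI = 5,445/13,600 = 40%.
LTV = 62,000/64,000 = 96.9%.
Reserves = 17,080/1,545 = 11.1 months.
Product A: score 656 ≥ 600; DTI 40% > 38%; LTV 96.9% > 85%; reserves 11.1 ≥ 3 mo → does not qualify.
Product B: score 656 < 700; DTI 40% > 38%; LTV 96.9% > 80% → does not qualify.
Product C: score 656 ≥ 600; DTI 40% > 38%; LTV 96.9% ≤ 100%; employment 50 ≥ 12 mo; reserves 11.1 ≥ 2 mo → does not qualify.

None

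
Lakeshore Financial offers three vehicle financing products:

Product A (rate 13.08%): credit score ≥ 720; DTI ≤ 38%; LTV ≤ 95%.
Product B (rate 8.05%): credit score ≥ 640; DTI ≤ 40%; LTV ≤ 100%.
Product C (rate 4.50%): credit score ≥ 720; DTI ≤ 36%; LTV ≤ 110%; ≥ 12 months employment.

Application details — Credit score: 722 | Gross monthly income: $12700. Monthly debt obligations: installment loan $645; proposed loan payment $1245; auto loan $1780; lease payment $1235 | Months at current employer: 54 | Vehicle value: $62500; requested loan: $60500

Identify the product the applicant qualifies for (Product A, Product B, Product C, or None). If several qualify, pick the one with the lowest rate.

Total debts = (645 + 1,245 + 1,780 + 1,235) = 4,905; DTI = 4,905/12,700 = 38.6%.
LTV = 60,500/62,500 = 96.8%.
Product A: score 722 ≥ 720; DTI 38.6% > 38%; LTV 96.8% > 95% → does not qualify.
Product B: score 722 ≥ 640; DTI 38.6% ≤ 40%; LTV 96.8% ≤ 100% → qualifies.
Product C: score 722 ≥ 720; DTI 38.6% > 36%; LTV 96.8% ≤ 110%; employment 54 ≥ 12 mo → does not qualify.

Product B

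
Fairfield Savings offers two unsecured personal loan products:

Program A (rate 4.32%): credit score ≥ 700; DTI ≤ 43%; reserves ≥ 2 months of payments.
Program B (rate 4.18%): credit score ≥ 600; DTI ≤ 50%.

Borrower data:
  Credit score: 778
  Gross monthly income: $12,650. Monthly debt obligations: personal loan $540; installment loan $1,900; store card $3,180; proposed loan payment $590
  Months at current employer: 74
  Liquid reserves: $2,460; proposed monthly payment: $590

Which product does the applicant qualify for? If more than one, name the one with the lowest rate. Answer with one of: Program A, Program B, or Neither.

Total debts = (540 + 1,900 + 3,180 + 590) = 6,210; DTI = 6,210/12,650 = 49.1%.
Reserves = 2,460/590 = 4.2 months.
Program A: score 778 ≥ 700; DTI 49.1% > 43%; reserves 4.2 ≥ 2 mo → does not qualify.
Program B: score 778 ≥ 600; DTI 49.1% ≤ 50% → qualifies.

Program B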